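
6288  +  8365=14653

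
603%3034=603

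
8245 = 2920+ 5325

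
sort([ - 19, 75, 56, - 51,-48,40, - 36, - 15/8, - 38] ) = [ - 51, - 48, - 38, - 36,- 19, - 15/8,40,56,75]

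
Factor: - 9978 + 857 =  - 9121 = - 7^1 * 1303^1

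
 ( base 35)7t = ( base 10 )274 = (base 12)1aa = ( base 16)112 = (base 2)100010010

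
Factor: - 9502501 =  - 419^1*22679^1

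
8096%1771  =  1012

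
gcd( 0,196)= 196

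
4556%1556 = 1444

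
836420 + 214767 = 1051187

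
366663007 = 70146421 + 296516586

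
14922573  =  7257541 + 7665032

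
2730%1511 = 1219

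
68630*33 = 2264790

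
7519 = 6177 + 1342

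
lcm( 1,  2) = 2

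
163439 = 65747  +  97692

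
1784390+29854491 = 31638881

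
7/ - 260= - 1 + 253/260= - 0.03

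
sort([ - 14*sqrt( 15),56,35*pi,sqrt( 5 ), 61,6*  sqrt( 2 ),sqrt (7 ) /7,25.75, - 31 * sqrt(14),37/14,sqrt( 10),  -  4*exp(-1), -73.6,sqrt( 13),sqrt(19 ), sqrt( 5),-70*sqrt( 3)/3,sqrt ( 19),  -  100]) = [ - 31*sqrt(14) , - 100,-73.6, - 14*sqrt( 15 ), - 70 * sqrt(3)/3, - 4*exp ( - 1),  sqrt( 7 )/7, sqrt(5 ) , sqrt( 5 ),37/14, sqrt( 10),  sqrt( 13 ),sqrt( 19 ),sqrt( 19),6*sqrt( 2) , 25.75, 56,  61,35*pi]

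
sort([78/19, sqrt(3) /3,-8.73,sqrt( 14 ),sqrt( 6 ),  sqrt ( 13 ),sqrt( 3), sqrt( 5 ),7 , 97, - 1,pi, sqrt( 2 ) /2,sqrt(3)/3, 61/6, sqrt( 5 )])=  [-8.73, - 1 , sqrt(3) /3,sqrt( 3 )/3,sqrt (2) /2, sqrt( 3), sqrt(5),sqrt(5),sqrt(6 ),  pi,sqrt(13), sqrt( 14 ),78/19,7, 61/6,97 ] 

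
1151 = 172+979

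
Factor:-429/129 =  - 143/43 = - 11^1*13^1*43^( - 1)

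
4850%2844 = 2006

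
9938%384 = 338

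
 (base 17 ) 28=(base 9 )46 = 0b101010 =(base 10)42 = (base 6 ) 110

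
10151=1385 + 8766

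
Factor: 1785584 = 2^4*111599^1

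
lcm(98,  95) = 9310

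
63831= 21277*3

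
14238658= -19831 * ( - 718)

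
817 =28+789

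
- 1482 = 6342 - 7824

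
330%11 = 0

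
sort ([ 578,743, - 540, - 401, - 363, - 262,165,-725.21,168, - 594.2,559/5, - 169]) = [ - 725.21, - 594.2, - 540, - 401, - 363, - 262, - 169,  559/5,  165,168,  578,743] 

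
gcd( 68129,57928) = 1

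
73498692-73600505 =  - 101813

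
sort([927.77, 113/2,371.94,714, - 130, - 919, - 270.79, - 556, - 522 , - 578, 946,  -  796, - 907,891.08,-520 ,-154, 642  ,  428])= [ - 919,-907, - 796, - 578,-556,-522, - 520, - 270.79,  -  154,-130,113/2, 371.94,428, 642, 714  ,  891.08,927.77, 946]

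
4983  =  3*1661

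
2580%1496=1084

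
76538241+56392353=132930594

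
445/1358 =445/1358= 0.33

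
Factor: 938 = 2^1*7^1*67^1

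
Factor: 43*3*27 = 3483  =  3^4*43^1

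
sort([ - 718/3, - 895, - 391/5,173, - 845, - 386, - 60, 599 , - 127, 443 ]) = [ - 895, - 845, - 386 ,-718/3,-127, - 391/5,  -  60,173, 443,599 ] 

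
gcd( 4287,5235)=3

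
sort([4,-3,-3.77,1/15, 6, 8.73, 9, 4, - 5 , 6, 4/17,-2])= [-5,-3.77, - 3, - 2, 1/15, 4/17,4,4,6,6,8.73,9] 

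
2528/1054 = 2+210/527 = 2.40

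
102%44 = 14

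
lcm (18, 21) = 126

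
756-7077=  -  6321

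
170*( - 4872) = - 828240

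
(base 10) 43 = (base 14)31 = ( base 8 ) 53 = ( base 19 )25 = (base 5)133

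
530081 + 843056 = 1373137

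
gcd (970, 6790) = 970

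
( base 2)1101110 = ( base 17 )68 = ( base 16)6e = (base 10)110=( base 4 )1232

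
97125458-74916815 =22208643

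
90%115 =90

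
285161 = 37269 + 247892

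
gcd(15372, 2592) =36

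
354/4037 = 354/4037=0.09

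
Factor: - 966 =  - 2^1 * 3^1*7^1*23^1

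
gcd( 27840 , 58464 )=2784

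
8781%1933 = 1049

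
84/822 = 14/137 = 0.10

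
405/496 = 405/496 = 0.82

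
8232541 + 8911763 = 17144304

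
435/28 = 15+15/28 = 15.54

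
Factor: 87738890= 2^1* 5^1*587^1*14947^1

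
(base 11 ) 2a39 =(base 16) F4A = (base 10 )3914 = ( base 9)5328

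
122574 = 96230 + 26344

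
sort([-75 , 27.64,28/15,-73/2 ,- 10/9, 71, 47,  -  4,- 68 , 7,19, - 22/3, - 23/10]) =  [ - 75, - 68,-73/2,  -  22/3 ,- 4,-23/10 , - 10/9 , 28/15, 7,19, 27.64, 47, 71 ] 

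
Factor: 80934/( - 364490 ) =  - 3^1*5^ ( -1)*47^1 * 127^( - 1 )=- 141/635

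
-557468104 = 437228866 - 994696970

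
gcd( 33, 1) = 1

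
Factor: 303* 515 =3^1*5^1*101^1*103^1 = 156045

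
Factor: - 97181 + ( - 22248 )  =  -119429  =  - 119429^1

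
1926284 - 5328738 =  - 3402454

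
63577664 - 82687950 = -19110286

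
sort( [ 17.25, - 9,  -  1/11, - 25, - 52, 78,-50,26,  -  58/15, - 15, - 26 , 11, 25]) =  [ - 52, - 50,-26, - 25, - 15,-9, - 58/15, - 1/11, 11, 17.25, 25 , 26, 78 ]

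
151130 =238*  635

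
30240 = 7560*4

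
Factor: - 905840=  - 2^4*5^1*13^2*67^1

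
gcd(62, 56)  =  2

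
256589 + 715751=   972340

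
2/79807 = 2/79807 = 0.00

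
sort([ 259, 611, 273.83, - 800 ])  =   [ - 800 , 259,273.83,611]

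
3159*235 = 742365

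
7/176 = 7/176 = 0.04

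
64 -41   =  23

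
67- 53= 14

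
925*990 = 915750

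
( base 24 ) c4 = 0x124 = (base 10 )292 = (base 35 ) 8C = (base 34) 8k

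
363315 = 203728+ 159587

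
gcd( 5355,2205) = 315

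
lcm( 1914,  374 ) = 32538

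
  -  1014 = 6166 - 7180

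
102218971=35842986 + 66375985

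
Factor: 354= 2^1* 3^1*59^1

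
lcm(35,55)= 385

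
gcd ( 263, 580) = 1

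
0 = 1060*0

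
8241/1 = 8241 = 8241.00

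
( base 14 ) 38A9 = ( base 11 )7525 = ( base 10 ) 9949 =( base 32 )9mt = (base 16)26dd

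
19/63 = 19/63 = 0.30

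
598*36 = 21528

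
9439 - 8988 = 451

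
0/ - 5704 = 0/1 = - 0.00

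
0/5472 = 0 = 0.00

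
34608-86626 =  - 52018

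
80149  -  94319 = -14170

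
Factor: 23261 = 7^1*3323^1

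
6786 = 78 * 87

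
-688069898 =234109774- 922179672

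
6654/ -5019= -2218/1673 = - 1.33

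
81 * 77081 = 6243561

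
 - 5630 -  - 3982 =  - 1648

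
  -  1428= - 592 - 836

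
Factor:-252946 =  - 2^1 * 126473^1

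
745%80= 25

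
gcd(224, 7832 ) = 8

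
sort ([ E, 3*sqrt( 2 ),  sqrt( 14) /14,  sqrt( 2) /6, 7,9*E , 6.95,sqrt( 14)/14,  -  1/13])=[-1/13,sqrt( 2) /6, sqrt(14)/14,sqrt( 14 ) /14,E,3 * sqrt( 2 ), 6.95, 7, 9*E ]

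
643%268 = 107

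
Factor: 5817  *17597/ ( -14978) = - 2^( - 1) * 3^1*7^1*277^1*7489^( - 1) * 17597^1 = - 102361749/14978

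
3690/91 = 40 + 50/91= 40.55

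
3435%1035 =330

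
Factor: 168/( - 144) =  - 7/6 = -2^( - 1 )*3^ (-1)*7^1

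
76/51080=19/12770= 0.00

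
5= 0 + 5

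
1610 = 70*23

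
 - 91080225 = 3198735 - 94278960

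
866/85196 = 433/42598 = 0.01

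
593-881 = -288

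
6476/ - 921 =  - 6476/921= - 7.03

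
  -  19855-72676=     -  92531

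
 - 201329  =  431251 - 632580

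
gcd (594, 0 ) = 594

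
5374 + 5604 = 10978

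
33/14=33/14 = 2.36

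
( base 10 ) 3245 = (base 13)1628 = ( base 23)632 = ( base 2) 110010101101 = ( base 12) 1A65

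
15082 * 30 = 452460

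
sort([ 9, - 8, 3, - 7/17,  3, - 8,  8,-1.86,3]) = [ - 8, - 8,-1.86, - 7/17,3, 3,3, 8, 9 ] 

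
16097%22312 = 16097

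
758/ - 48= - 379/24 = - 15.79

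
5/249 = 5/249 = 0.02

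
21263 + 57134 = 78397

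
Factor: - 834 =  - 2^1*3^1*139^1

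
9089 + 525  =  9614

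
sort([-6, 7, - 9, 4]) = [ - 9, - 6,4, 7]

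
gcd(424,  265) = 53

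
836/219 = 836/219 = 3.82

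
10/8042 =5/4021  =  0.00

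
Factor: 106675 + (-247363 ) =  - 2^4 * 3^2 * 977^1= - 140688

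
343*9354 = 3208422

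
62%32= 30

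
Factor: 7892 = 2^2 * 1973^1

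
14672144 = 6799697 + 7872447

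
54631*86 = 4698266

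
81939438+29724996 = 111664434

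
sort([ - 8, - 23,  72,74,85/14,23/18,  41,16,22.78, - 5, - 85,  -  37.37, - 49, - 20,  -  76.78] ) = [ - 85, - 76.78, - 49  ,-37.37, - 23, - 20, - 8,-5,23/18,85/14,16, 22.78,41,  72,74 ] 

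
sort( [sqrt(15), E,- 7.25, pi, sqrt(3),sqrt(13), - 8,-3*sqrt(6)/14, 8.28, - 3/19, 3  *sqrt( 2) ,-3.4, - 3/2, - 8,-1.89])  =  [ - 8, - 8 , - 7.25,-3.4, - 1.89 , - 3/2,  -  3 * sqrt(6)/14, - 3/19, sqrt ( 3 ), E, pi,sqrt(13) , sqrt( 15),  3*sqrt (2), 8.28] 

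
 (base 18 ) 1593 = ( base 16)1dc1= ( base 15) 23CC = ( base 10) 7617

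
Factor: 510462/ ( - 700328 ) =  - 255231/350164 = - 2^ ( - 2)*3^4*23^1*137^1* 87541^( - 1)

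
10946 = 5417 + 5529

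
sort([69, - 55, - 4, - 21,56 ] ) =[- 55, - 21, - 4,  56 , 69]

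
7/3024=1/432 = 0.00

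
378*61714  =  23327892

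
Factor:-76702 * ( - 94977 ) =2^1* 3^2 *61^1 * 173^1*38351^1 = 7284925854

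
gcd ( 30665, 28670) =5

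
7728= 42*184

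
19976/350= 9988/175 = 57.07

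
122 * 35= 4270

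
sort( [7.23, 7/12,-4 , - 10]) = [ - 10, - 4, 7/12,7.23 ] 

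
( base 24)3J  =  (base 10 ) 91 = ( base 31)2t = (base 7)160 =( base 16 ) 5B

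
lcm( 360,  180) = 360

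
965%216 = 101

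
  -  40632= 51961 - 92593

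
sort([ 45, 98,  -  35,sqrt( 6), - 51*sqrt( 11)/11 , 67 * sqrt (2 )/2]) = [  -  35 ,- 51*sqrt(11 )/11 , sqrt(6 ),45,67*sqrt(2)/2,98] 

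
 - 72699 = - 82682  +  9983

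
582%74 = 64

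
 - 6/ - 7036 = 3/3518 = 0.00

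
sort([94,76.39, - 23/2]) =[ - 23/2,76.39,94]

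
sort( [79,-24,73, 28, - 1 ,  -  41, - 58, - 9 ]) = [ - 58,  -  41,-24, - 9,-1,28, 73,79 ] 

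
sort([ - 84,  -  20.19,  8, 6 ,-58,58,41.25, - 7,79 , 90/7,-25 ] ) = [ - 84, - 58, - 25, - 20.19, - 7,6, 8,90/7, 41.25, 58,79] 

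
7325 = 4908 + 2417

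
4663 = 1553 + 3110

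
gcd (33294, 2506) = 358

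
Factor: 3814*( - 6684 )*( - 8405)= 214266782280 =2^3*3^1*5^1* 41^2*557^1*1907^1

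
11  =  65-54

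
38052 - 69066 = - 31014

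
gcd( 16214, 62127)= 1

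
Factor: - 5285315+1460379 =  - 3824936 = - 2^3* 43^1 * 11119^1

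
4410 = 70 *63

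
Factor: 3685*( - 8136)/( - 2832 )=2^ ( - 1) * 3^1 *5^1 * 11^1*59^( - 1)*67^1*113^1 = 1249215/118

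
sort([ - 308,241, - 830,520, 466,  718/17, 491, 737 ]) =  [ - 830, - 308 , 718/17 , 241 , 466,491, 520,737]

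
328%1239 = 328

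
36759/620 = 59 + 179/620 = 59.29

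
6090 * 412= 2509080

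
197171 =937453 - 740282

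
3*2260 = 6780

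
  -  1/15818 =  - 1 + 15817/15818= - 0.00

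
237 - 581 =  - 344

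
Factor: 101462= 2^1*97^1*523^1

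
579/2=579/2 =289.50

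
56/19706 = 28/9853 = 0.00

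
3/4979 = 3/4979 = 0.00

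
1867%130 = 47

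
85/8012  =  85/8012 = 0.01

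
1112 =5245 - 4133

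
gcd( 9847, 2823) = 1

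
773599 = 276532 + 497067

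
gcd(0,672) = 672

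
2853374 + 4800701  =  7654075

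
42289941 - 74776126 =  - 32486185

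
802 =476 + 326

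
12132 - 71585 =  - 59453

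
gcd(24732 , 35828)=4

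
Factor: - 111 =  - 3^1*37^1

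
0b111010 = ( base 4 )322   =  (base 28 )22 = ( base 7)112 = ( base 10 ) 58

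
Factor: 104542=2^1*167^1 * 313^1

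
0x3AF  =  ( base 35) qx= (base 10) 943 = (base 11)788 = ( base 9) 1257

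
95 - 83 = 12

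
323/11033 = 19/649 = 0.03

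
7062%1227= 927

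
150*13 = 1950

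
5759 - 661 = 5098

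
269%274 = 269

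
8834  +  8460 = 17294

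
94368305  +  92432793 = 186801098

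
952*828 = 788256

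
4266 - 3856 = 410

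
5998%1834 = 496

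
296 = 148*2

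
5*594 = 2970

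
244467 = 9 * 27163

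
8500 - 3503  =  4997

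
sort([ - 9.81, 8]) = [ - 9.81 , 8]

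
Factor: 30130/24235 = 46/37 = 2^1*23^1*37^ ( - 1)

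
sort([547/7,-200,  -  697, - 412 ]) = [ - 697,-412, - 200,547/7 ]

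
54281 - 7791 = 46490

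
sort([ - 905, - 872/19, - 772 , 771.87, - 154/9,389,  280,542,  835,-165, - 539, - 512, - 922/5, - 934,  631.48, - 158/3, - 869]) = [ - 934, - 905 , - 869,  -  772, - 539, - 512, - 922/5,-165, - 158/3, - 872/19, - 154/9,280, 389,542, 631.48, 771.87,835 ]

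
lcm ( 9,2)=18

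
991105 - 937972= 53133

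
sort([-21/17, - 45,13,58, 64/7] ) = [ - 45, - 21/17,64/7, 13,58]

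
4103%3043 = 1060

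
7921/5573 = 7921/5573 =1.42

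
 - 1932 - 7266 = - 9198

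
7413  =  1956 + 5457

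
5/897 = 5/897 = 0.01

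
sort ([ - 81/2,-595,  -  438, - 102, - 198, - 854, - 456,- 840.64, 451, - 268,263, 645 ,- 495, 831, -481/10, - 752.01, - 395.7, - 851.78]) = [ - 854,  -  851.78, - 840.64, - 752.01, - 595, - 495, - 456, - 438,-395.7, - 268, - 198 ,  -  102, - 481/10, - 81/2,263,451,645,831 ] 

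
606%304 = 302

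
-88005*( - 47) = 4136235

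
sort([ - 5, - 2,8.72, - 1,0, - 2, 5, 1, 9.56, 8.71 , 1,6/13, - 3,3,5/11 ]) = [ - 5 , - 3,-2, - 2, - 1 , 0,5/11, 6/13, 1,  1,3, 5,8.71  ,  8.72  ,  9.56]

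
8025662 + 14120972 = 22146634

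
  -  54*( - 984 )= 53136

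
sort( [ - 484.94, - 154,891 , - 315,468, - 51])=[- 484.94, - 315, - 154,- 51, 468, 891]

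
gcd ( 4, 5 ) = 1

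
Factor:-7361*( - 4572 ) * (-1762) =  - 59299214904 = -2^3 * 3^2*17^1*127^1 * 433^1*881^1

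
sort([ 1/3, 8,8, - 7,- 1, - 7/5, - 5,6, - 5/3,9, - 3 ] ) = [ -7, - 5,-3 , - 5/3, - 7/5 , - 1,1/3, 6,8,8,9]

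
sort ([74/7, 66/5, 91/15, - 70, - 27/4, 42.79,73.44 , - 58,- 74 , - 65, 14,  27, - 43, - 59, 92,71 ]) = [  -  74, - 70,- 65,  -  59, - 58, - 43, - 27/4,  91/15, 74/7, 66/5, 14 , 27, 42.79 , 71, 73.44, 92 ] 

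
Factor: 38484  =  2^2*3^2*1069^1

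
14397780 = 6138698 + 8259082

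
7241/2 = 7241/2 = 3620.50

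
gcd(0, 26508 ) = 26508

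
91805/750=18361/150 = 122.41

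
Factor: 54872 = 2^3 *19^3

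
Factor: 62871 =3^1*19^1*1103^1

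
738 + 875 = 1613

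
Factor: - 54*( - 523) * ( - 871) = -24598782 = - 2^1 * 3^3 *13^1*67^1*523^1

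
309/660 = 103/220 = 0.47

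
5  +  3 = 8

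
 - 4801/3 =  - 1601 + 2/3= -1600.33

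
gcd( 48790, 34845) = 5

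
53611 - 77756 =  - 24145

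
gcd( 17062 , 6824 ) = 2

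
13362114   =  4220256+9141858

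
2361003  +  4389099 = 6750102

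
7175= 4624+2551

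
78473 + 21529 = 100002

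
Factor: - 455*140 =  - 2^2*5^2  *  7^2 * 13^1 = -63700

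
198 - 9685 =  - 9487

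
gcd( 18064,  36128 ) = 18064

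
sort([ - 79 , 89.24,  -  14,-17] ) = [-79, - 17, - 14, 89.24] 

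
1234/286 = 4 +45/143  =  4.31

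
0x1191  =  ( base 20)B4H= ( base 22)969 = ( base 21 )A43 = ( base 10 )4497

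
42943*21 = 901803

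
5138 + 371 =5509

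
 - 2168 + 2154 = - 14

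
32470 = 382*85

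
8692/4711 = 1 + 3981/4711 = 1.85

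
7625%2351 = 572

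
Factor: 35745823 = 35745823^1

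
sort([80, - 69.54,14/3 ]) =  [ - 69.54 , 14/3,80]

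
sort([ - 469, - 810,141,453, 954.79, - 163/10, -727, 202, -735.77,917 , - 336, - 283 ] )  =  [-810, - 735.77, -727,-469 , - 336,  -  283, - 163/10, 141,202,453, 917, 954.79]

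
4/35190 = 2/17595 = 0.00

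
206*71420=14712520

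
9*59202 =532818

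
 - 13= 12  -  25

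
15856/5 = 15856/5=3171.20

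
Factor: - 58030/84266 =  - 4145/6019 = - 5^1*13^( - 1) * 463^( - 1 )*829^1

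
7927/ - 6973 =-7927/6973 = - 1.14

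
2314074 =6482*357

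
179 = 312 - 133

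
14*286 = 4004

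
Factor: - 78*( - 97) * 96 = 726336 = 2^6*3^2*13^1*97^1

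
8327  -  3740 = 4587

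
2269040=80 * 28363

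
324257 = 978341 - 654084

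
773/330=773/330 = 2.34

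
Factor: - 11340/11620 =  - 3^4*83^ (- 1) =- 81/83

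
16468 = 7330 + 9138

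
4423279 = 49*90271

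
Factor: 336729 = 3^1*107^1*1049^1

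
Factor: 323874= 2^1*3^2*19^1 * 947^1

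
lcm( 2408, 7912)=55384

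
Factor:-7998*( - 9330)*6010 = 448474253400 = 2^3 *3^2*5^2*31^1*43^1 * 311^1* 601^1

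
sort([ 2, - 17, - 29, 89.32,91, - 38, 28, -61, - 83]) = [ - 83, - 61 , - 38, - 29,  -  17, 2, 28, 89.32,91]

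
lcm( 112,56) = 112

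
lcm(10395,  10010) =270270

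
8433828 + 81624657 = 90058485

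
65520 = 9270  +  56250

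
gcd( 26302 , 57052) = 2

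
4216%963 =364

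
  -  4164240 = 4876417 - 9040657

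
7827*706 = 5525862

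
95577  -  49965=45612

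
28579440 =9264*3085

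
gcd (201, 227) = 1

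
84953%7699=264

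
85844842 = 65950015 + 19894827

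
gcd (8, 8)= 8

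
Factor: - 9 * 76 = -2^2*3^2*19^1 =-684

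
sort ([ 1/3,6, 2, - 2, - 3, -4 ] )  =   [ - 4, - 3, - 2, 1/3, 2, 6 ] 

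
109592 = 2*54796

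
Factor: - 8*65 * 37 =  - 2^3*5^1 * 13^1*37^1=   - 19240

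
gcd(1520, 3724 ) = 76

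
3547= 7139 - 3592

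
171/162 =1 + 1/18= 1.06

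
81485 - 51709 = 29776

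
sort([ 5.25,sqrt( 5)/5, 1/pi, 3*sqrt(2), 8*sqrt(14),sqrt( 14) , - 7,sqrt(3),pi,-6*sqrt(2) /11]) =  [ - 7, - 6*sqrt(2) /11,1/pi,  sqrt( 5 ) /5,sqrt(3),pi , sqrt(14 ), 3*sqrt(2 ), 5.25, 8*sqrt(14 )]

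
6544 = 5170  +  1374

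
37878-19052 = 18826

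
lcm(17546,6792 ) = 210552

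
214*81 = 17334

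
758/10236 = 379/5118 = 0.07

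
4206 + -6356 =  - 2150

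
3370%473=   59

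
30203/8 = 30203/8 = 3775.38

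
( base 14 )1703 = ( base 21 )973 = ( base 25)6ej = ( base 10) 4119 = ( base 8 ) 10027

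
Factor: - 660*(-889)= 586740= 2^2*3^1*5^1 * 7^1 * 11^1*127^1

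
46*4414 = 203044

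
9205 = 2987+6218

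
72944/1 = 72944 = 72944.00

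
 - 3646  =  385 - 4031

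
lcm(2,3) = 6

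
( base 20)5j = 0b1110111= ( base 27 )4b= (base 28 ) 47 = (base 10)119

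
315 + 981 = 1296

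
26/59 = 26/59 = 0.44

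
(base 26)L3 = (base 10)549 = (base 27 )k9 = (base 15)269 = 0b1000100101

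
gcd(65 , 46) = 1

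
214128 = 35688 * 6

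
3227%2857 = 370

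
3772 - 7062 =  - 3290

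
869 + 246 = 1115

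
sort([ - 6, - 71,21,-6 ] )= [ - 71, - 6,-6,21]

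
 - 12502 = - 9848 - 2654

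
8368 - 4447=3921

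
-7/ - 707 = 1/101 = 0.01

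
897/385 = 897/385 = 2.33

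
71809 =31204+40605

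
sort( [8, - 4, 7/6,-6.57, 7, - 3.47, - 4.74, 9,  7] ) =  [-6.57, - 4.74,- 4,-3.47,  7/6, 7, 7,8, 9]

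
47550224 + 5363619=52913843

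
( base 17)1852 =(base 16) 1C90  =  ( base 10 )7312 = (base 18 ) 14A4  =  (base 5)213222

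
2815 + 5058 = 7873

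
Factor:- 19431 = -3^2 * 17^1*127^1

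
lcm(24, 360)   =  360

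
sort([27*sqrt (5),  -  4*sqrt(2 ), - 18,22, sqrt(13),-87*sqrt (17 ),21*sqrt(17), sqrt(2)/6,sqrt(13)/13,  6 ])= [-87*sqrt(17),- 18, - 4*sqrt( 2 ),sqrt ( 2 )/6, sqrt( 13)/13, sqrt(13), 6, 22, 27*sqrt(5), 21*sqrt(17) ]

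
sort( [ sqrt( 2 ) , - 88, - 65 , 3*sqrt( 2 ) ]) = [ - 88, - 65,sqrt(2 ), 3*sqrt( 2)] 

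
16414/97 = 169 + 21/97 = 169.22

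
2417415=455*5313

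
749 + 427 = 1176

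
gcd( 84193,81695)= 1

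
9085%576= 445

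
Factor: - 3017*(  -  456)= 2^3*3^1*7^1*19^1*431^1 = 1375752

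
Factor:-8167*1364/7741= - 11139788/7741 = -  2^2*11^1*31^1*7741^(  -  1)*8167^1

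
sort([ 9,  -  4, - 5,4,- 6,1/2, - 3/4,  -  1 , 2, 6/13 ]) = [ - 6, - 5, - 4,-1 ,  -  3/4,6/13, 1/2, 2,4,9 ]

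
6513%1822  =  1047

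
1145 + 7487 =8632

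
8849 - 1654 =7195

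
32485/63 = 515 + 40/63  =  515.63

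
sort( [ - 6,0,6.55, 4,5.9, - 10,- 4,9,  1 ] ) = [-10, - 6,  -  4 , 0, 1 , 4,  5.9,6.55,9] 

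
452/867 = 452/867=0.52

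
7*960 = 6720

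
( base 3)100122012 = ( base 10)7025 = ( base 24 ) c4h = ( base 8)15561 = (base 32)6rh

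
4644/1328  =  3 + 165/332=3.50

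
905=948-43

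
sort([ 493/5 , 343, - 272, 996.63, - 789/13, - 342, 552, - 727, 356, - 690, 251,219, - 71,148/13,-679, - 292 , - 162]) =[ - 727, - 690, - 679, - 342, -292,-272, - 162, - 71, - 789/13,148/13, 493/5, 219,251, 343, 356,552,996.63 ] 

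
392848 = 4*98212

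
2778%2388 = 390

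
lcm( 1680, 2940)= 11760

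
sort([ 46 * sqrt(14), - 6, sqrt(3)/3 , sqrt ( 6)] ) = [-6,sqrt(3) /3, sqrt (6),  46*sqrt( 14 )]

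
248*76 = 18848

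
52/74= 26/37  =  0.70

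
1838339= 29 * 63391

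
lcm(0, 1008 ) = 0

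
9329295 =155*60189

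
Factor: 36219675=3^1*5^2*331^1*1459^1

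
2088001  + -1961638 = 126363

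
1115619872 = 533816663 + 581803209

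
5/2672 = 5/2672 = 0.00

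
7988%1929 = 272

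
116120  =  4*29030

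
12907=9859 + 3048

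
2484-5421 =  - 2937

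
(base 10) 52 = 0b110100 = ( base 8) 64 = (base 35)1H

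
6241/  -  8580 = -6241/8580 = - 0.73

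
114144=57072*2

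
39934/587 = 39934/587  =  68.03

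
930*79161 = 73619730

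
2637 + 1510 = 4147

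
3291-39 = 3252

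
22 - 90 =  - 68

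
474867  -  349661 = 125206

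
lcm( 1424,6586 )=52688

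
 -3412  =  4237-7649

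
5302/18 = 2651/9 = 294.56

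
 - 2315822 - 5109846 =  - 7425668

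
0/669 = 0 = 0.00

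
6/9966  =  1/1661=   0.00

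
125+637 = 762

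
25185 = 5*5037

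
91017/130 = 91017/130 = 700.13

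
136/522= 68/261 = 0.26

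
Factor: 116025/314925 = 7/19 = 7^1*19^( - 1)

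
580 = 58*10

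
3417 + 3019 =6436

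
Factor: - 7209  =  - 3^4*89^1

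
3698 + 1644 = 5342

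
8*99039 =792312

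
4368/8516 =1092/2129 = 0.51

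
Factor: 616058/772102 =89^1*3461^1*386051^( - 1 ) = 308029/386051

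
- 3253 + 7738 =4485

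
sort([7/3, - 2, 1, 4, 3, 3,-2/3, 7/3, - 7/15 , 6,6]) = [-2,  -  2/3,  -  7/15, 1, 7/3,  7/3 , 3, 3,  4 , 6,6]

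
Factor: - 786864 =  - 2^4*3^1*13^2*97^1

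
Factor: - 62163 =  - 3^2*6907^1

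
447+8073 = 8520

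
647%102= 35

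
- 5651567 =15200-5666767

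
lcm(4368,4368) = 4368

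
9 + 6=15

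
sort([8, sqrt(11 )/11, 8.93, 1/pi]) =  [ sqrt(11 ) /11, 1/pi, 8, 8.93 ] 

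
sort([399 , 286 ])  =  [ 286  ,  399 ] 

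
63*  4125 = 259875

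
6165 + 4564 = 10729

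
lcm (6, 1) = 6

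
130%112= 18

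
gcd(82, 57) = 1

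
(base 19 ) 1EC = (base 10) 639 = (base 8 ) 1177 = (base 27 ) ni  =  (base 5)10024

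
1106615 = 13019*85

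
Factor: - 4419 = - 3^2  *  491^1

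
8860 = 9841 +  - 981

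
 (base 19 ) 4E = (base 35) 2K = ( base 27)39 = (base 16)5A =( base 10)90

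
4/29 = 4/29 = 0.14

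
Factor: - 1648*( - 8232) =13566336 = 2^7*3^1 * 7^3 * 103^1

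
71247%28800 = 13647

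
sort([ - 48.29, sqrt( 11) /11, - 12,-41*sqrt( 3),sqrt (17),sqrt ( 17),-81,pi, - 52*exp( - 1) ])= [-81, - 41*sqrt( 3 ), - 48.29, - 52*exp( - 1), - 12,sqrt( 11)/11,pi,sqrt( 17 ), sqrt(17 )] 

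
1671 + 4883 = 6554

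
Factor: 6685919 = 97^1*68927^1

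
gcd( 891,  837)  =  27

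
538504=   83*6488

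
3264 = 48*68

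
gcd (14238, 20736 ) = 18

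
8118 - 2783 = 5335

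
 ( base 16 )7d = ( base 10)125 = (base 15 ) 85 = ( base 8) 175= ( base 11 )104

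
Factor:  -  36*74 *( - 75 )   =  199800  =  2^3*3^3*5^2*37^1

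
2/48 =1/24 = 0.04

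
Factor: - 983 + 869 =-114 = - 2^1*3^1*19^1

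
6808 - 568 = 6240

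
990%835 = 155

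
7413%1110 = 753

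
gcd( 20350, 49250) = 50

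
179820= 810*222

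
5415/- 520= - 11  +  61/104 =- 10.41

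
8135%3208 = 1719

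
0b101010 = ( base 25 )1H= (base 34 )18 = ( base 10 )42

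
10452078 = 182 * 57429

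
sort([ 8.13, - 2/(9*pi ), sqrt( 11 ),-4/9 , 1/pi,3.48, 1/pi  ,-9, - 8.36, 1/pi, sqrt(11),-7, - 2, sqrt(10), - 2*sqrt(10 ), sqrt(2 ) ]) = [  -  9, - 8.36, - 7,  -  2*sqrt(10 ), - 2, - 4/9, - 2/(9*pi),1/pi,  1/pi, 1/pi,sqrt( 2),sqrt( 10),sqrt(11 ),sqrt(11),3.48,8.13]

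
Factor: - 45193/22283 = - 43^1*  1051^1*22283^( - 1) 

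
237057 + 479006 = 716063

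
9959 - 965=8994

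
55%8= 7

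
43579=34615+8964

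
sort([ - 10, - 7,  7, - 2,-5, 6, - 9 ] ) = [  -  10, - 9, - 7, -5, - 2,  6, 7]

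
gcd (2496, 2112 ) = 192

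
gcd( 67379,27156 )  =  73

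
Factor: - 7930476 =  - 2^2*3^2*220291^1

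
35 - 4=31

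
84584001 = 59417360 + 25166641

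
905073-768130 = 136943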